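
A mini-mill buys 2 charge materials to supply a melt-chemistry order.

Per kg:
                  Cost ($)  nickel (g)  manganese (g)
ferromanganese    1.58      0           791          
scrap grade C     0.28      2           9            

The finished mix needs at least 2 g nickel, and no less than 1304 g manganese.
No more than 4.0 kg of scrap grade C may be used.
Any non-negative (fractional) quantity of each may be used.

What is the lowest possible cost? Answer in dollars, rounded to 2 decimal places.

Treat it as an LP. Let x1 = kg of ferromanganese, x2 = kg of scrap grade C.
Minimize 1.58x1 + 0.28x2 subject to:
  2x2 ≥ 2   (nickel)
  791x1 + 9x2 ≥ 1304   (manganese)
  x2 ≤ 4
  x1, x2 ≥ 0.
Both inputs are positive at the optimum. There the nickel and manganese constraints are tight.
Optimal quantities: ferromanganese = 1.637 kg, scrap grade C = 1 kg.
Cost = 1.58·1.637 + 0.28·1 = 2.8665.

$2.87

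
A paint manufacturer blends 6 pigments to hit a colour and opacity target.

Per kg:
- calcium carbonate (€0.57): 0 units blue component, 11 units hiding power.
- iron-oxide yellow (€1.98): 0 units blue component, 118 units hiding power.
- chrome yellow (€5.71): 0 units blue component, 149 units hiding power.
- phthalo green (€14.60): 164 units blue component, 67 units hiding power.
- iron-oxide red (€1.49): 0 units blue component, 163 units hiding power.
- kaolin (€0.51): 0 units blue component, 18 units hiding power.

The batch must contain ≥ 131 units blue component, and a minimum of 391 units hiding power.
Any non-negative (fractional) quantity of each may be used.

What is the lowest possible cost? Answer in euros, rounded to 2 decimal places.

€14.75

Set it up as a linear program. Let x1 = kg of calcium carbonate, x2 = kg of iron-oxide yellow, x3 = kg of chrome yellow, x4 = kg of phthalo green, x5 = kg of iron-oxide red, x6 = kg of kaolin.
min 0.57x1 + 1.98x2 + 5.71x3 + 14.6x4 + 1.49x5 + 0.51x6 subject to:
  164x4 ≥ 131   (blue component)
  11x1 + 118x2 + 149x3 + 67x4 + 163x5 + 18x6 ≥ 391   (hiding power)
  x1, x2, x3, x4, x5, x6 ≥ 0.
The minimum-cost mix takes nothing from calcium carbonate, iron-oxide yellow, chrome yellow, kaolin — only phthalo green, iron-oxide red. Binding constraints: blue component and hiding power.
So phthalo green = 0.7988 kg, iron-oxide red = 2.07 kg.
Cost = 14.6·0.7988 + 1.49·2.07 = 14.7468.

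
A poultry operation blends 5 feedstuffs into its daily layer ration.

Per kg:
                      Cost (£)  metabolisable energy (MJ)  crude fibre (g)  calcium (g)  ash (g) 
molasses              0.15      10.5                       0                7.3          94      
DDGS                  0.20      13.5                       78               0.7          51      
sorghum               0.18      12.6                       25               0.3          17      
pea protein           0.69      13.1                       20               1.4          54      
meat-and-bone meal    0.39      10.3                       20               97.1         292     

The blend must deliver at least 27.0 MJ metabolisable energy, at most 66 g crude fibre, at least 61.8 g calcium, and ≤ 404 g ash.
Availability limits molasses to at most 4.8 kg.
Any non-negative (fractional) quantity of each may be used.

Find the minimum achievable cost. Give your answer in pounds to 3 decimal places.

£0.502

Let x1 = kg of molasses, x2 = kg of DDGS, x3 = kg of sorghum, x4 = kg of pea protein, x5 = kg of meat-and-bone meal.
Minimize 0.15x1 + 0.2x2 + 0.18x3 + 0.69x4 + 0.39x5 subject to:
  10.5x1 + 13.5x2 + 12.6x3 + 13.1x4 + 10.3x5 ≥ 27   (metabolisable energy)
  78x2 + 25x3 + 20x4 + 20x5 ≤ 66   (crude fibre)
  7.3x1 + 0.7x2 + 0.3x3 + 1.4x4 + 97.1x5 ≥ 61.8   (calcium)
  94x1 + 51x2 + 17x3 + 54x4 + 292x5 ≤ 404   (ash)
  x1 ≤ 4.8
  x1, x2, x3, x4, x5 ≥ 0.
The minimum-cost mix takes nothing from DDGS, sorghum, pea protein — only molasses, meat-and-bone meal. The metabolisable energy and calcium requirements are met with equality.
Optimal quantities: molasses = 2.102 kg, meat-and-bone meal = 0.4784 kg.
Hence cost = 0.15·2.102 + 0.39·0.4784 = £0.50188.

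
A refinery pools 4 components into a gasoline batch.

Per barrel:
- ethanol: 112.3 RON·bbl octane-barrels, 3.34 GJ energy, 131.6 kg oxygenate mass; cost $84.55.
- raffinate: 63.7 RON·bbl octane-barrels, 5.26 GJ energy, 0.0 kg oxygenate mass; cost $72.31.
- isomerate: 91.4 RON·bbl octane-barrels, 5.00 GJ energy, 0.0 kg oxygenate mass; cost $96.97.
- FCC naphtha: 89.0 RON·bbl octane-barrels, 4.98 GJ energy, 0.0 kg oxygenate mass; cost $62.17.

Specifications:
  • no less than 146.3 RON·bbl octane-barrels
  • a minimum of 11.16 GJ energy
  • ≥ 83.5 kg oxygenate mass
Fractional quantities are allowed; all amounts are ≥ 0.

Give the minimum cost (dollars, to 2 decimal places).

Let x1 = barrels of ethanol, x2 = barrels of raffinate, x3 = barrels of isomerate, x4 = barrels of FCC naphtha.
min 84.55x1 + 72.31x2 + 96.97x3 + 62.17x4 s.t.:
  112.3x1 + 63.7x2 + 91.4x3 + 89x4 ≥ 146.3   (octane-barrels)
  3.34x1 + 5.26x2 + 5x3 + 4.98x4 ≥ 11.16   (energy)
  131.6x1 ≥ 83.5   (oxygenate mass)
  x1, x2, x3, x4 ≥ 0.
The cheapest feasible vertex uses only ethanol, FCC naphtha; raffinate, isomerate are not used. The energy and oxygenate mass requirements are met with equality.
Optimal quantities: ethanol = 0.6345 barrels, FCC naphtha = 1.8154 barrels.
Total cost: 84.55·0.6345 + 62.17·1.8154 = 166.5104.

$166.51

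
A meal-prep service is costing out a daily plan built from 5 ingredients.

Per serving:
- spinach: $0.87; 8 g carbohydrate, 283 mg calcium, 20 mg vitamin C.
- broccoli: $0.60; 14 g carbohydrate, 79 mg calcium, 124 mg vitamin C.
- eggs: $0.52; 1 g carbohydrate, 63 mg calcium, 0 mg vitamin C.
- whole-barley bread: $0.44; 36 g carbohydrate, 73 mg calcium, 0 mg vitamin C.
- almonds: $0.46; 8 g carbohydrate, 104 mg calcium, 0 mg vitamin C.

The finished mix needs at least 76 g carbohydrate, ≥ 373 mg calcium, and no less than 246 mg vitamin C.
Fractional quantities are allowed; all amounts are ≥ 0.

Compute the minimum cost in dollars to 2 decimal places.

$2.10

This is a linear program. Let x1 = servings of spinach, x2 = servings of broccoli, x3 = servings of eggs, x4 = servings of whole-barley bread, x5 = servings of almonds.
min 0.87x1 + 0.6x2 + 0.52x3 + 0.44x4 + 0.46x5 subject to:
  8x1 + 14x2 + 1x3 + 36x4 + 8x5 ≥ 76   (carbohydrate)
  283x1 + 79x2 + 63x3 + 73x4 + 104x5 ≥ 373   (calcium)
  20x1 + 124x2 ≥ 246   (vitamin C)
  x1, x2, x3, x4, x5 ≥ 0.
The cheapest feasible vertex uses only spinach, broccoli, whole-barley bread; eggs, almonds are not used. Binding constraints: carbohydrate, calcium, vitamin C.
Optimal quantities: spinach = 0.4581 servings, broccoli = 1.91 servings, whole-barley bread = 1.267 servings.
Hence cost = 0.87·0.4581 + 0.6·1.91 + 0.44·1.267 = $2.1020.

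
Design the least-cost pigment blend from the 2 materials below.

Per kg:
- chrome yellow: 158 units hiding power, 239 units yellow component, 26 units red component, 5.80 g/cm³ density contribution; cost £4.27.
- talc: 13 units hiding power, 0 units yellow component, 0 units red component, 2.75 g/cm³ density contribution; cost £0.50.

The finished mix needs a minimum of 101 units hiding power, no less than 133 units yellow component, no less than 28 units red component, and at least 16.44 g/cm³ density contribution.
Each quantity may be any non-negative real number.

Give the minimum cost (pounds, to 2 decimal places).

Set it up as a linear program. Let x1 = kg of chrome yellow, x2 = kg of talc.
Minimize 4.27x1 + 0.5x2 s.t.:
  158x1 + 13x2 ≥ 101   (hiding power)
  239x1 ≥ 133   (yellow component)
  26x1 ≥ 28   (red component)
  5.8x1 + 2.75x2 ≥ 16.44   (density contribution)
  x1, x2 ≥ 0.
Both inputs are positive at the optimum. Binding constraints: red component and density contribution.
That vertex is x1 = 1.077, x2 = 3.707.
Total cost: 4.27·1.077 + 0.5·3.707 = 6.4523.

£6.45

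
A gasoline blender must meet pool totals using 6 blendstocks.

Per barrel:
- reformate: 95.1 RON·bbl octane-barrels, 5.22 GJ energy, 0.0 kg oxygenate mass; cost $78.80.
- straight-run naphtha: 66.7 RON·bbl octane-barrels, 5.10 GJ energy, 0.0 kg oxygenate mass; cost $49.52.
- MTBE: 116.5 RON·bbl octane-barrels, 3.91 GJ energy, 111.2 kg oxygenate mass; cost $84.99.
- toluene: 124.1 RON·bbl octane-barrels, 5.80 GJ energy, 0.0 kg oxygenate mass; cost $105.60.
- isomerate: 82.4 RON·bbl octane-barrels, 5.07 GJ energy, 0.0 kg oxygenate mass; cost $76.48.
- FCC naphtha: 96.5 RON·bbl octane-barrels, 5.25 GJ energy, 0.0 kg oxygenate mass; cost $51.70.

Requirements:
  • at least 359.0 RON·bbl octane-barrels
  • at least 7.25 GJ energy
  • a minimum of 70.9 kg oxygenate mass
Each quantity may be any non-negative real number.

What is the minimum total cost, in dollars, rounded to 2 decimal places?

Treat it as an LP. Let x1 = barrels of reformate, x2 = barrels of straight-run naphtha, x3 = barrels of MTBE, x4 = barrels of toluene, x5 = barrels of isomerate, x6 = barrels of FCC naphtha.
min 78.8x1 + 49.52x2 + 84.99x3 + 105.6x4 + 76.48x5 + 51.7x6 with:
  95.1x1 + 66.7x2 + 116.5x3 + 124.1x4 + 82.4x5 + 96.5x6 ≥ 359   (octane-barrels)
  5.22x1 + 5.1x2 + 3.91x3 + 5.8x4 + 5.07x5 + 5.25x6 ≥ 7.25   (energy)
  111.2x3 ≥ 70.9   (oxygenate mass)
  x1, x2, x3, x4, x5, x6 ≥ 0.
The minimum-cost mix takes nothing from reformate, straight-run naphtha, toluene, isomerate — only MTBE, FCC naphtha. Binding constraints: octane-barrels and oxygenate mass.
So MTBE = 0.63759 barrels, FCC naphtha = 2.9505 barrels.
Cost = 84.99·0.63759 + 51.7·2.9505 = 206.7296.

$206.73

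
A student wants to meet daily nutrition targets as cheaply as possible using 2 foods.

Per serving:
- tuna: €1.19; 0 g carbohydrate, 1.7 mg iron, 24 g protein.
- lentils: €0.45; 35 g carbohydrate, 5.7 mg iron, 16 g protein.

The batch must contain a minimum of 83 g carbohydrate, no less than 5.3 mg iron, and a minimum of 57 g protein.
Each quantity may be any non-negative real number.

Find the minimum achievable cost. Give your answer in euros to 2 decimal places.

Let x1 = servings of tuna, x2 = servings of lentils.
Minimise 1.19x1 + 0.45x2 subject to:
  35x2 ≥ 83   (carbohydrate)
  1.7x1 + 5.7x2 ≥ 5.3   (iron)
  24x1 + 16x2 ≥ 57   (protein)
  x1, x2 ≥ 0.
The minimum-cost mix takes nothing from tuna — only lentils. There the protein constraint is tight.
So lentils = 3.562 servings.
Objective = 0.45·3.562 = 1.6029.

€1.60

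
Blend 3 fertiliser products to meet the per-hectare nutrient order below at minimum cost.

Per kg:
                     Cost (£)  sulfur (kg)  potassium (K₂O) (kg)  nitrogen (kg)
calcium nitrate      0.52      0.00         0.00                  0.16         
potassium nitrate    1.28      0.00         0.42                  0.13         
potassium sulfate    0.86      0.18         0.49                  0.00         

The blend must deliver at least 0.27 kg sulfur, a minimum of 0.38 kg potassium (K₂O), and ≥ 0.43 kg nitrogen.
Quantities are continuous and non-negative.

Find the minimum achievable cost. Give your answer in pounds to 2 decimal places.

This is a linear program. Let x1 = kg of calcium nitrate, x2 = kg of potassium nitrate, x3 = kg of potassium sulfate.
min 0.52x1 + 1.28x2 + 0.86x3 with:
  0.18x3 ≥ 0.27   (sulfur)
  0.42x2 + 0.49x3 ≥ 0.38   (potassium (K₂O))
  0.16x1 + 0.13x2 ≥ 0.43   (nitrogen)
  x1, x2, x3 ≥ 0.
The optimal basis is {calcium nitrate, potassium sulfate}; potassium nitrate drops out. Binding constraints: sulfur and nitrogen.
Solving gives x1 = 2.688, x3 = 1.5.
Objective = 0.52·2.688 + 0.86·1.5 = 2.6878.

£2.69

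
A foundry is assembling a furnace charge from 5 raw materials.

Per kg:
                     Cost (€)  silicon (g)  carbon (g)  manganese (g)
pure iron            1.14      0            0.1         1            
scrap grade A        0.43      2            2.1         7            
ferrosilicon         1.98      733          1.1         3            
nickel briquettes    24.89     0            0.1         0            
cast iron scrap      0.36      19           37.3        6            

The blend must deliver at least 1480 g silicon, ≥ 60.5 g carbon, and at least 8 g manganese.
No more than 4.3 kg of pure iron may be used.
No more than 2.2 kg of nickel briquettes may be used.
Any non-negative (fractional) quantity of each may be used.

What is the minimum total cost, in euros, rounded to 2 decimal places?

€4.48

Set it up as a linear program. Let x1 = kg of pure iron, x2 = kg of scrap grade A, x3 = kg of ferrosilicon, x4 = kg of nickel briquettes, x5 = kg of cast iron scrap.
min 1.14x1 + 0.43x2 + 1.98x3 + 24.89x4 + 0.36x5 s.t.:
  2x2 + 733x3 + 19x5 ≥ 1480   (silicon)
  0.1x1 + 2.1x2 + 1.1x3 + 0.1x4 + 37.3x5 ≥ 60.5   (carbon)
  1x1 + 7x2 + 3x3 + 6x5 ≥ 8   (manganese)
  x1 ≤ 4.3
  x4 ≤ 2.2
  x1, x2, x3, x4, x5 ≥ 0.
The optimal basis is {ferrosilicon, cast iron scrap}; pure iron, scrap grade A, nickel briquettes drop out. Binding constraints: silicon and carbon.
So ferrosilicon = 1.979 kg, cast iron scrap = 1.564 kg.
Cost = 1.98·1.979 + 0.36·1.564 = 4.4815.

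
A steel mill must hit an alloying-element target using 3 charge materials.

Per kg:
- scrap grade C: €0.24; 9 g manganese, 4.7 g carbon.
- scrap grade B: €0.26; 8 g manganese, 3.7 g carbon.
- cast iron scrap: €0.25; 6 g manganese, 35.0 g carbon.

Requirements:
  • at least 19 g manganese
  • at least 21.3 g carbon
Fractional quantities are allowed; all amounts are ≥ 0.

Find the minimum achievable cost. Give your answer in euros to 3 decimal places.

Let x1 = kg of scrap grade C, x2 = kg of scrap grade B, x3 = kg of cast iron scrap.
Minimize 0.24x1 + 0.26x2 + 0.25x3 subject to:
  9x1 + 8x2 + 6x3 ≥ 19   (manganese)
  4.7x1 + 3.7x2 + 35x3 ≥ 21.3   (carbon)
  x1, x2, x3 ≥ 0.
The minimum-cost mix takes nothing from scrap grade B — only scrap grade C, cast iron scrap. There the manganese and carbon constraints are tight.
That vertex is x1 = 1.873, x3 = 0.357.
Cost = 0.24·1.873 + 0.25·0.357 = 0.53877.

€0.539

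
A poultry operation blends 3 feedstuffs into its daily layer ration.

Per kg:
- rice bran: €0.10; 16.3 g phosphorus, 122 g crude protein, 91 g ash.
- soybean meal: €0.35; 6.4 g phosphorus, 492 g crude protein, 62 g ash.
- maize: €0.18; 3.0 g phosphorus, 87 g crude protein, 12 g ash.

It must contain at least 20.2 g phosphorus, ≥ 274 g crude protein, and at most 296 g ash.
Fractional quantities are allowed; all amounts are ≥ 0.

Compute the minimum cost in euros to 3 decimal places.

Set it up as a linear program. Let x1 = kg of rice bran, x2 = kg of soybean meal, x3 = kg of maize.
Minimise 0.1x1 + 0.35x2 + 0.18x3 s.t.:
  16.3x1 + 6.4x2 + 3x3 ≥ 20.2   (phosphorus)
  122x1 + 492x2 + 87x3 ≥ 274   (crude protein)
  91x1 + 62x2 + 12x3 ≤ 296   (ash)
  x1, x2, x3 ≥ 0.
The cheapest feasible vertex uses only rice bran, soybean meal; maize is not used. The phosphorus and crude protein requirements are met with equality.
That vertex is x1 = 1.131, x2 = 0.2765.
Hence cost = 0.1·1.131 + 0.35·0.2765 = €0.20988.

€0.210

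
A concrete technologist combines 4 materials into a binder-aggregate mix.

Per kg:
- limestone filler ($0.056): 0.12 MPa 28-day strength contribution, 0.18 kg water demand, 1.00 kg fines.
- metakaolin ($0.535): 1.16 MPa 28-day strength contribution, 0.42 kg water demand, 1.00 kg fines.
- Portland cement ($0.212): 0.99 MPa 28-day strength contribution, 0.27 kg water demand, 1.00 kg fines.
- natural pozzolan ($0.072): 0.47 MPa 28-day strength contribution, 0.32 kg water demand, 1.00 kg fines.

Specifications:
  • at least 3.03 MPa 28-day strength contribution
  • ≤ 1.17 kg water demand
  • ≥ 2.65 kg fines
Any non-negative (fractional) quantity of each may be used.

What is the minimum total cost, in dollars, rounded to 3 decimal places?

$0.598

This is a linear program. Let x1 = kg of limestone filler, x2 = kg of metakaolin, x3 = kg of Portland cement, x4 = kg of natural pozzolan.
min 0.056x1 + 0.535x2 + 0.212x3 + 0.072x4 subject to:
  0.12x1 + 1.16x2 + 0.99x3 + 0.47x4 ≥ 3.03   (28-day strength contribution)
  0.18x1 + 0.42x2 + 0.27x3 + 0.32x4 ≤ 1.17   (water demand)
  1x1 + 1x2 + 1x3 + 1x4 ≥ 2.65   (fines)
  x1, x2, x3, x4 ≥ 0.
The cheapest feasible vertex uses only Portland cement, natural pozzolan; limestone filler, metakaolin are not used. The 28-day strength contribution and water demand requirements are met with equality.
That vertex is x3 = 2.2101, x4 = 1.7915.
Hence cost = 0.212·2.2101 + 0.072·1.7915 = $0.59753.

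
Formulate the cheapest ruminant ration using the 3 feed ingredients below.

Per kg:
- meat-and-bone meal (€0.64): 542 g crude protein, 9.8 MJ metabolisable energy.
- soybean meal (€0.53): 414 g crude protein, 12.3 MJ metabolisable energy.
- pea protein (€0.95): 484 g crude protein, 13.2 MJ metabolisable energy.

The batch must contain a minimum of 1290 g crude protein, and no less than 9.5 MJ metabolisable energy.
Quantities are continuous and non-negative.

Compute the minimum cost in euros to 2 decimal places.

Let x1 = kg of meat-and-bone meal, x2 = kg of soybean meal, x3 = kg of pea protein.
Minimize 0.64x1 + 0.53x2 + 0.95x3 subject to:
  542x1 + 414x2 + 484x3 ≥ 1290   (crude protein)
  9.8x1 + 12.3x2 + 13.2x3 ≥ 9.5   (metabolisable energy)
  x1, x2, x3 ≥ 0.
At the optimum only meat-and-bone meal is positive (soybean meal, pea protein = 0). Binding constraint: crude protein.
So meat-and-bone meal = 2.38 kg.
Hence cost = 0.64·2.38 = €1.5232.

€1.52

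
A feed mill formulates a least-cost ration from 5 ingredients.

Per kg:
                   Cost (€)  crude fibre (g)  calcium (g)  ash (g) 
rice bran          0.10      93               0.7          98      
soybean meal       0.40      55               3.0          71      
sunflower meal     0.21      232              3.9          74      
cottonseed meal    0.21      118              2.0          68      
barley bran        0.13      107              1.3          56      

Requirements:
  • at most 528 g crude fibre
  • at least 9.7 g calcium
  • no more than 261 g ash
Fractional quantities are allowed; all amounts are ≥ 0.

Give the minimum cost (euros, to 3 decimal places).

This is a linear program. Let x1 = kg of rice bran, x2 = kg of soybean meal, x3 = kg of sunflower meal, x4 = kg of cottonseed meal, x5 = kg of barley bran.
Minimize 0.1x1 + 0.4x2 + 0.21x3 + 0.21x4 + 0.13x5 subject to:
  93x1 + 55x2 + 232x3 + 118x4 + 107x5 ≤ 528   (crude fibre)
  0.7x1 + 3x2 + 3.9x3 + 2x4 + 1.3x5 ≥ 9.7   (calcium)
  98x1 + 71x2 + 74x3 + 68x4 + 56x5 ≤ 261   (ash)
  x1, x2, x3, x4, x5 ≥ 0.
The cheapest feasible vertex uses only soybean meal, sunflower meal; rice bran, cottonseed meal, barley bran are not used. There the crude fibre and calcium constraints are tight.
Solving gives x2 = 0.3971, x3 = 2.182.
Hence cost = 0.4·0.3971 + 0.21·2.182 = €0.61706.

€0.617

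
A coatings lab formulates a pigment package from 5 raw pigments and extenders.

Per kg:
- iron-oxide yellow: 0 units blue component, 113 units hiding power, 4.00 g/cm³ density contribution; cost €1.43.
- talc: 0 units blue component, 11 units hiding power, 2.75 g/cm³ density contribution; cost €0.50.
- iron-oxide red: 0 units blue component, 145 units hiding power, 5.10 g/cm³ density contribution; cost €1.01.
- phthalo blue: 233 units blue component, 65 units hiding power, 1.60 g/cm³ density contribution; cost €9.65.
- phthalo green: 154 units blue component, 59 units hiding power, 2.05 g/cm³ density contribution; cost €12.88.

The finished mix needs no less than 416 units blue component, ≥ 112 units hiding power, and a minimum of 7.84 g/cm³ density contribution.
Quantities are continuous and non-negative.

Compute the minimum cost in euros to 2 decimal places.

This is a linear program. Let x1 = kg of iron-oxide yellow, x2 = kg of talc, x3 = kg of iron-oxide red, x4 = kg of phthalo blue, x5 = kg of phthalo green.
Minimize 1.43x1 + 0.5x2 + 1.01x3 + 9.65x4 + 12.88x5 with:
  233x4 + 154x5 ≥ 416   (blue component)
  113x1 + 11x2 + 145x3 + 65x4 + 59x5 ≥ 112   (hiding power)
  4x1 + 2.75x2 + 5.1x3 + 1.6x4 + 2.05x5 ≥ 7.84   (density contribution)
  x1, x2, x3, x4, x5 ≥ 0.
The optimal basis is {talc, phthalo blue}; iron-oxide yellow, iron-oxide red, phthalo green drop out. The blue component and density contribution requirements are met with equality.
Solving gives x2 = 1.8121, x4 = 1.7854.
Cost = 0.5·1.8121 + 9.65·1.7854 = 18.1352.

€18.14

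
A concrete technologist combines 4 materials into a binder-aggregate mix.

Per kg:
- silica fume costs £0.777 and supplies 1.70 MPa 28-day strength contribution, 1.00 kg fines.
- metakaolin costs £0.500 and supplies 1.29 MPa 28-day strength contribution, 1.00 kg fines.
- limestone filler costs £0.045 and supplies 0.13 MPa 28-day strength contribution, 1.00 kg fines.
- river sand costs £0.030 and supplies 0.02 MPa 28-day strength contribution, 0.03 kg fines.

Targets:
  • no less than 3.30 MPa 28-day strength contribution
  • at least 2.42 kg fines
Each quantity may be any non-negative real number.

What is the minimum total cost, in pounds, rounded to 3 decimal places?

This is a linear program. Let x1 = kg of silica fume, x2 = kg of metakaolin, x3 = kg of limestone filler, x4 = kg of river sand.
Minimize 0.777x1 + 0.5x2 + 0.045x3 + 0.03x4 subject to:
  1.7x1 + 1.29x2 + 0.13x3 + 0.02x4 ≥ 3.3   (28-day strength contribution)
  1x1 + 1x2 + 1x3 + 0.03x4 ≥ 2.42   (fines)
  x1, x2, x3, x4 ≥ 0.
The minimum-cost mix takes nothing from silica fume, metakaolin, river sand — only limestone filler. The 28-day strength contribution requirement is met with equality.
So limestone filler = 25.38 kg.
Objective = 0.045·25.38 = 1.14210.

£1.142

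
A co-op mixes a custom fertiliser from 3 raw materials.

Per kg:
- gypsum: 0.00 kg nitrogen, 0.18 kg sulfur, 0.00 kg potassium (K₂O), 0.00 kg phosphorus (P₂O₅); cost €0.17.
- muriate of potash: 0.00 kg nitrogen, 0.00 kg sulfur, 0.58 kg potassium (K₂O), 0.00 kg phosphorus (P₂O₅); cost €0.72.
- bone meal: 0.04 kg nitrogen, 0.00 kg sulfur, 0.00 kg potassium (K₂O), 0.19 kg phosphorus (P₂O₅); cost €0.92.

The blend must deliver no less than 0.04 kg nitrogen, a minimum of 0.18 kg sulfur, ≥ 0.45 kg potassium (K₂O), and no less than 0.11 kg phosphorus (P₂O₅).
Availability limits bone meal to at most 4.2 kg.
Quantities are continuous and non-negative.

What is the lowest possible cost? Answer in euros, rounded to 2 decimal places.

€1.65

Let x1 = kg of gypsum, x2 = kg of muriate of potash, x3 = kg of bone meal.
min 0.17x1 + 0.72x2 + 0.92x3 subject to:
  0.04x3 ≥ 0.04   (nitrogen)
  0.18x1 ≥ 0.18   (sulfur)
  0.58x2 ≥ 0.45   (potassium (K₂O))
  0.19x3 ≥ 0.11   (phosphorus (P₂O₅))
  x3 ≤ 4.2
  x1, x2, x3 ≥ 0.
All 3 inputs are positive at the optimum. There the nitrogen, sulfur, potassium (K₂O) constraints are tight.
So gypsum = 1 kg, muriate of potash = 0.7759 kg, bone meal = 1 kg.
Cost = 0.17·1 + 0.72·0.7759 + 0.92·1 = 1.6486.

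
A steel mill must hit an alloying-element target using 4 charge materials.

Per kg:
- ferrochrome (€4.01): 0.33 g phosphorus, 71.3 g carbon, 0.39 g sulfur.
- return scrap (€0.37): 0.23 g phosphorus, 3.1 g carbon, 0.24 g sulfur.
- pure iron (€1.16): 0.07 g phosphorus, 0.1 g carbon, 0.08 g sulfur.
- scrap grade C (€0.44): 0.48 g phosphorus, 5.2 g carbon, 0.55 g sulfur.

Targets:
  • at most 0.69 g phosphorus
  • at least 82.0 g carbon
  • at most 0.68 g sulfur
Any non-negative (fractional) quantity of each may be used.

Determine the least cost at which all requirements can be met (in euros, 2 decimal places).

€4.61

Let x1 = kg of ferrochrome, x2 = kg of return scrap, x3 = kg of pure iron, x4 = kg of scrap grade C.
min 4.01x1 + 0.37x2 + 1.16x3 + 0.44x4 with:
  0.33x1 + 0.23x2 + 0.07x3 + 0.48x4 ≤ 0.69   (phosphorus)
  71.3x1 + 3.1x2 + 0.1x3 + 5.2x4 ≥ 82   (carbon)
  0.39x1 + 0.24x2 + 0.08x3 + 0.55x4 ≤ 0.68   (sulfur)
  x1, x2, x3, x4 ≥ 0.
The minimum-cost mix takes nothing from return scrap, pure iron, scrap grade C — only ferrochrome. Binding constraint: carbon.
Optimal quantities: ferrochrome = 1.15 kg.
Total cost: 4.01·1.15 = 4.6115.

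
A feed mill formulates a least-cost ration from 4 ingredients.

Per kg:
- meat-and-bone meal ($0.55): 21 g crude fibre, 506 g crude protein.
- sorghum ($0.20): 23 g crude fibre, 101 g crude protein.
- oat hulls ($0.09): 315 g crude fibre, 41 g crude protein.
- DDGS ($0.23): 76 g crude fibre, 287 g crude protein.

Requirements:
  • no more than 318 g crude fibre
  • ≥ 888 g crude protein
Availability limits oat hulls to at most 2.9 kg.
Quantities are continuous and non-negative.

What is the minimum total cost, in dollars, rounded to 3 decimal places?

$0.712

Treat it as an LP. Let x1 = kg of meat-and-bone meal, x2 = kg of sorghum, x3 = kg of oat hulls, x4 = kg of DDGS.
Minimize 0.55x1 + 0.2x2 + 0.09x3 + 0.23x4 with:
  21x1 + 23x2 + 315x3 + 76x4 ≤ 318   (crude fibre)
  506x1 + 101x2 + 41x3 + 287x4 ≥ 888   (crude protein)
  x3 ≤ 2.9
  x1, x2, x3, x4 ≥ 0.
The optimal basis is {DDGS}; meat-and-bone meal, sorghum, oat hulls drop out. Binding constraint: crude protein.
That vertex is x4 = 3.094.
Hence cost = 0.23·3.094 = $0.71162.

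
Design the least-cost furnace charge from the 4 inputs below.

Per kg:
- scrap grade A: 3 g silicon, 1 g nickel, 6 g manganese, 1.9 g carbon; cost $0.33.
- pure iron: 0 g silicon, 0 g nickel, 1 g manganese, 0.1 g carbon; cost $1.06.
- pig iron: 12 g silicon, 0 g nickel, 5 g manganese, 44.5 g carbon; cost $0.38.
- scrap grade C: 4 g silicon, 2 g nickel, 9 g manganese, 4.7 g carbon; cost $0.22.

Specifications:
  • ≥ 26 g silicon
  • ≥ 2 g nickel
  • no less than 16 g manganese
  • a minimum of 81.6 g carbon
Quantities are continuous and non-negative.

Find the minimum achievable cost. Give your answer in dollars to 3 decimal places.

$0.917

Let x1 = kg of scrap grade A, x2 = kg of pure iron, x3 = kg of pig iron, x4 = kg of scrap grade C.
Minimise 0.33x1 + 1.06x2 + 0.38x3 + 0.22x4 s.t.:
  3x1 + 12x3 + 4x4 ≥ 26   (silicon)
  1x1 + 2x4 ≥ 2   (nickel)
  6x1 + 1x2 + 5x3 + 9x4 ≥ 16   (manganese)
  1.9x1 + 0.1x2 + 44.5x3 + 4.7x4 ≥ 81.6   (carbon)
  x1, x2, x3, x4 ≥ 0.
The minimum-cost mix takes nothing from scrap grade A, pure iron — only pig iron, scrap grade C. The silicon and nickel requirements are met with equality.
That vertex is x3 = 1.833, x4 = 1.
Cost = 0.38·1.833 + 0.22·1 = 0.91654.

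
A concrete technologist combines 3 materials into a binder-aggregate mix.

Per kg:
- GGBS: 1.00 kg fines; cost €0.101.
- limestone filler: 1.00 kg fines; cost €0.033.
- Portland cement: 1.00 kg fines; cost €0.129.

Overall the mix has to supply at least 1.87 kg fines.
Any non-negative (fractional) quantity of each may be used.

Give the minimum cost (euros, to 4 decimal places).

€0.0617

Treat it as an LP. Let x1 = kg of GGBS, x2 = kg of limestone filler, x3 = kg of Portland cement.
Minimize 0.101x1 + 0.033x2 + 0.129x3 s.t.:
  1x1 + 1x2 + 1x3 ≥ 1.87   (fines)
  x1, x2, x3 ≥ 0.
At the optimum only limestone filler is positive (GGBS, Portland cement = 0). There the fines constraint is tight.
Solving gives x2 = 1.87.
Total cost: 0.033·1.87 = 0.061710.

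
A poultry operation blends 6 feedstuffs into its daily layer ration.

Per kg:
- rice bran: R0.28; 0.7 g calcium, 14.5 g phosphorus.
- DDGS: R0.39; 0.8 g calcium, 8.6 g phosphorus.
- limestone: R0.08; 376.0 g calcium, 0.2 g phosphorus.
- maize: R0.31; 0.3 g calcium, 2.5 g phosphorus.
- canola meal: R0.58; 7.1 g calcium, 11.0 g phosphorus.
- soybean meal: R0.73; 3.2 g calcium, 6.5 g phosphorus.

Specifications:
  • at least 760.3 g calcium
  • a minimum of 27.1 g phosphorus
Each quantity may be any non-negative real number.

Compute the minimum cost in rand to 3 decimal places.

R0.677

Treat it as an LP. Let x1 = kg of rice bran, x2 = kg of DDGS, x3 = kg of limestone, x4 = kg of maize, x5 = kg of canola meal, x6 = kg of soybean meal.
min 0.28x1 + 0.39x2 + 0.08x3 + 0.31x4 + 0.58x5 + 0.73x6 with:
  0.7x1 + 0.8x2 + 376x3 + 0.3x4 + 7.1x5 + 3.2x6 ≥ 760.3   (calcium)
  14.5x1 + 8.6x2 + 0.2x3 + 2.5x4 + 11x5 + 6.5x6 ≥ 27.1   (phosphorus)
  x1, x2, x3, x4, x5, x6 ≥ 0.
The minimum-cost mix takes nothing from DDGS, maize, canola meal, soybean meal — only rice bran, limestone. The calcium and phosphorus requirements are met with equality.
That vertex is x1 = 1.841, x3 = 2.019.
Total cost: 0.28·1.841 + 0.08·2.019 = 0.67700.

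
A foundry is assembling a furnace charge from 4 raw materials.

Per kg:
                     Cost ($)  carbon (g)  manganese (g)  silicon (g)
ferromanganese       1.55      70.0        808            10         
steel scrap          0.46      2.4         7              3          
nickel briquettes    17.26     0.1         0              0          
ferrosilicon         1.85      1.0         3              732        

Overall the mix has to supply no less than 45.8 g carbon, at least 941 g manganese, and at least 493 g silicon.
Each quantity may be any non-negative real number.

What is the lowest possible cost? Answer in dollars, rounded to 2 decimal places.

$3.02

Treat it as an LP. Let x1 = kg of ferromanganese, x2 = kg of steel scrap, x3 = kg of nickel briquettes, x4 = kg of ferrosilicon.
Minimize 1.55x1 + 0.46x2 + 17.26x3 + 1.85x4 with:
  70x1 + 2.4x2 + 0.1x3 + 1x4 ≥ 45.8   (carbon)
  808x1 + 7x2 + 3x4 ≥ 941   (manganese)
  10x1 + 3x2 + 732x4 ≥ 493   (silicon)
  x1, x2, x3, x4 ≥ 0.
At the optimum only ferromanganese, ferrosilicon are positive (steel scrap, nickel briquettes = 0). There the manganese and silicon constraints are tight.
Solving gives x1 = 1.162, x4 = 0.6576.
Total cost: 1.55·1.162 + 1.85·0.6576 = 3.0177.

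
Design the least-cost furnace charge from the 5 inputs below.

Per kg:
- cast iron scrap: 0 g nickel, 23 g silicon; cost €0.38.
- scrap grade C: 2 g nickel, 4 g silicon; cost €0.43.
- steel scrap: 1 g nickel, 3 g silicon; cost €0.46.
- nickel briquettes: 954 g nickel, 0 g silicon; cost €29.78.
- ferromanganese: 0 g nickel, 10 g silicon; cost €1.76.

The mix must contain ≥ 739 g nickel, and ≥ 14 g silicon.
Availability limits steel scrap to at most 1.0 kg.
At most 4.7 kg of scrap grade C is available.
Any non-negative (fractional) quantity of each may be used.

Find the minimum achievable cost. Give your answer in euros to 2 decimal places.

Let x1 = kg of cast iron scrap, x2 = kg of scrap grade C, x3 = kg of steel scrap, x4 = kg of nickel briquettes, x5 = kg of ferromanganese.
Minimize 0.38x1 + 0.43x2 + 0.46x3 + 29.78x4 + 1.76x5 s.t.:
  2x2 + 1x3 + 954x4 ≥ 739   (nickel)
  23x1 + 4x2 + 3x3 + 10x5 ≥ 14   (silicon)
  x3 ≤ 1
  x2 ≤ 4.7
  x1, x2, x3, x4, x5 ≥ 0.
The cheapest feasible vertex uses only cast iron scrap, nickel briquettes; scrap grade C, steel scrap, ferromanganese are not used. There the nickel and silicon constraints are tight.
Solving gives x1 = 0.6087, x4 = 0.7746.
Hence cost = 0.38·0.6087 + 29.78·0.7746 = €23.2989.

€23.30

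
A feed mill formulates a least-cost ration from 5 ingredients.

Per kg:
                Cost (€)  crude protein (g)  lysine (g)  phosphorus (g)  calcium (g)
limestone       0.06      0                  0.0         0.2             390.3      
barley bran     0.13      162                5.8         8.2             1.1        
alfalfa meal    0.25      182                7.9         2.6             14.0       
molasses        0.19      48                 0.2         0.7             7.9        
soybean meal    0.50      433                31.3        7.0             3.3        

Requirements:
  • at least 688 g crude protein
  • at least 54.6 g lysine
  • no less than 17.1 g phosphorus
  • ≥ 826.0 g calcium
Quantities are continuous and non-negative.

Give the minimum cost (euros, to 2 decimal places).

Let x1 = kg of limestone, x2 = kg of barley bran, x3 = kg of alfalfa meal, x4 = kg of molasses, x5 = kg of soybean meal.
Minimise 0.06x1 + 0.13x2 + 0.25x3 + 0.19x4 + 0.5x5 with:
  162x2 + 182x3 + 48x4 + 433x5 ≥ 688   (crude protein)
  5.8x2 + 7.9x3 + 0.2x4 + 31.3x5 ≥ 54.6   (lysine)
  0.2x1 + 8.2x2 + 2.6x3 + 0.7x4 + 7x5 ≥ 17.1   (phosphorus)
  390.3x1 + 1.1x2 + 14x3 + 7.9x4 + 3.3x5 ≥ 826   (calcium)
  x1, x2, x3, x4, x5 ≥ 0.
The minimum-cost mix takes nothing from alfalfa meal, molasses — only limestone, barley bran, soybean meal. Binding constraints: lysine, phosphorus, calcium.
That vertex is x1 = 2.101, x2 = 0.6474, x5 = 1.624.
Hence cost = 0.06·2.101 + 0.13·0.6474 + 0.5·1.624 = €1.0222.

€1.02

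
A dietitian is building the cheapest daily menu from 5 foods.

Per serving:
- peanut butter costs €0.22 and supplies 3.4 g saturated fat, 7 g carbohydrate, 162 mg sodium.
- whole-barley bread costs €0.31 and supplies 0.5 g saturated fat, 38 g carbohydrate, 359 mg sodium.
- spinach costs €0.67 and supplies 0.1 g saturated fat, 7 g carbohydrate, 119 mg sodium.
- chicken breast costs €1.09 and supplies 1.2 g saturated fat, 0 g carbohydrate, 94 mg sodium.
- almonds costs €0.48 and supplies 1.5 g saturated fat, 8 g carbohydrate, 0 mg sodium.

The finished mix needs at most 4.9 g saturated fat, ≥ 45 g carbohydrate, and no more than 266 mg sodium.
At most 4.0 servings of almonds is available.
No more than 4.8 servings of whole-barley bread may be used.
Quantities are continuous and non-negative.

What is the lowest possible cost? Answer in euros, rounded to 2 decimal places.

€1.24

Set it up as a linear program. Let x1 = servings of peanut butter, x2 = servings of whole-barley bread, x3 = servings of spinach, x4 = servings of chicken breast, x5 = servings of almonds.
Minimise 0.22x1 + 0.31x2 + 0.67x3 + 1.09x4 + 0.48x5 subject to:
  3.4x1 + 0.5x2 + 0.1x3 + 1.2x4 + 1.5x5 ≤ 4.9   (saturated fat)
  7x1 + 38x2 + 7x3 + 8x5 ≥ 45   (carbohydrate)
  162x1 + 359x2 + 119x3 + 94x4 ≤ 266   (sodium)
  x5 ≤ 4
  x2 ≤ 4.8
  x1, x2, x3, x4, x5 ≥ 0.
The cheapest feasible vertex uses only whole-barley bread, almonds; peanut butter, spinach, chicken breast are not used. There the carbohydrate and sodium constraints are tight.
So whole-barley bread = 0.7409 servings, almonds = 2.106 servings.
Total cost: 0.31·0.7409 + 0.48·2.106 = 1.2406.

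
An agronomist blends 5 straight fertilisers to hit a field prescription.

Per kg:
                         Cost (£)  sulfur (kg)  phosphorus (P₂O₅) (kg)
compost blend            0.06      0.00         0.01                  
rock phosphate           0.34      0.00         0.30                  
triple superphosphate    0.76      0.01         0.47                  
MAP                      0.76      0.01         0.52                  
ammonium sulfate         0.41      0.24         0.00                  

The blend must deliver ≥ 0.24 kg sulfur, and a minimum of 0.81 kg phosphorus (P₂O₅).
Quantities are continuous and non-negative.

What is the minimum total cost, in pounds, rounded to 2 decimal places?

Let x1 = kg of compost blend, x2 = kg of rock phosphate, x3 = kg of triple superphosphate, x4 = kg of MAP, x5 = kg of ammonium sulfate.
Minimize 0.06x1 + 0.34x2 + 0.76x3 + 0.76x4 + 0.41x5 s.t.:
  0.01x3 + 0.01x4 + 0.24x5 ≥ 0.24   (sulfur)
  0.01x1 + 0.3x2 + 0.47x3 + 0.52x4 ≥ 0.81   (phosphorus (P₂O₅))
  x1, x2, x3, x4, x5 ≥ 0.
At the optimum only rock phosphate, ammonium sulfate are positive (compost blend, triple superphosphate, MAP = 0). Binding constraints: sulfur and phosphorus (P₂O₅).
Optimal quantities: rock phosphate = 2.7 kg, ammonium sulfate = 1 kg.
Hence cost = 0.34·2.7 + 0.41·1 = £1.3280.

£1.33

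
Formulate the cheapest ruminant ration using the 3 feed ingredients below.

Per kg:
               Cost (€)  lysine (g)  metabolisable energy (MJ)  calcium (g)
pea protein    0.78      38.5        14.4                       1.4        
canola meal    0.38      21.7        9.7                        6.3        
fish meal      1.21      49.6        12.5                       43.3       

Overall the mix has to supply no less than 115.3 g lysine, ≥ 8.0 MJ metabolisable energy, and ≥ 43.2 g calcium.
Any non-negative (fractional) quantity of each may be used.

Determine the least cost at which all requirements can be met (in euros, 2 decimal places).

€2.13

Let x1 = kg of pea protein, x2 = kg of canola meal, x3 = kg of fish meal.
Minimise 0.78x1 + 0.38x2 + 1.21x3 with:
  38.5x1 + 21.7x2 + 49.6x3 ≥ 115.3   (lysine)
  14.4x1 + 9.7x2 + 12.5x3 ≥ 8   (metabolisable energy)
  1.4x1 + 6.3x2 + 43.3x3 ≥ 43.2   (calcium)
  x1, x2, x3 ≥ 0.
The cheapest feasible vertex uses only canola meal, fish meal; pea protein is not used. There the lysine and calcium constraints are tight.
So canola meal = 4.544 kg, fish meal = 0.3365 kg.
Cost = 0.38·4.544 + 1.21·0.3365 = 2.1339.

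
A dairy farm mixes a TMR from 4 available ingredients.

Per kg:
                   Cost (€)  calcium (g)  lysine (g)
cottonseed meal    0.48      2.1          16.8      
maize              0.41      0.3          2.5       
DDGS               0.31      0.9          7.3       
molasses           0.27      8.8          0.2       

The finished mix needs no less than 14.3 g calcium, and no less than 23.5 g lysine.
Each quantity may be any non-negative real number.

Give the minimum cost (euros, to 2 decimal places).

Let x1 = kg of cottonseed meal, x2 = kg of maize, x3 = kg of DDGS, x4 = kg of molasses.
Minimise 0.48x1 + 0.41x2 + 0.31x3 + 0.27x4 subject to:
  2.1x1 + 0.3x2 + 0.9x3 + 8.8x4 ≥ 14.3   (calcium)
  16.8x1 + 2.5x2 + 7.3x3 + 0.2x4 ≥ 23.5   (lysine)
  x1, x2, x3, x4 ≥ 0.
The cheapest feasible vertex uses only cottonseed meal, molasses; maize, DDGS are not used. Binding constraints: calcium and lysine.
Optimal quantities: cottonseed meal = 1.383 kg, molasses = 1.295 kg.
Objective = 0.48·1.383 + 0.27·1.295 = 1.0135.

€1.01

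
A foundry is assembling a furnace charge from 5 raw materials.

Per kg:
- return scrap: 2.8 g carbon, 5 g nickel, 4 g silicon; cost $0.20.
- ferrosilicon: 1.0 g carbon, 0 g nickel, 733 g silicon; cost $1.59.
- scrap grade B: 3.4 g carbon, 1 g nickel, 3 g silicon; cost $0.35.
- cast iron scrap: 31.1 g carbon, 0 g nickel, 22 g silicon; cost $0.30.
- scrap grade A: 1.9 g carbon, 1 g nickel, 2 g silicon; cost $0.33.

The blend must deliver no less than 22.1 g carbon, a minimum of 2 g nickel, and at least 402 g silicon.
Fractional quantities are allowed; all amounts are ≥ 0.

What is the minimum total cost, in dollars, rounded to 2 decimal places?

$1.11

Let x1 = kg of return scrap, x2 = kg of ferrosilicon, x3 = kg of scrap grade B, x4 = kg of cast iron scrap, x5 = kg of scrap grade A.
Minimise 0.2x1 + 1.59x2 + 0.35x3 + 0.3x4 + 0.33x5 subject to:
  2.8x1 + 1x2 + 3.4x3 + 31.1x4 + 1.9x5 ≥ 22.1   (carbon)
  5x1 + 1x3 + 1x5 ≥ 2   (nickel)
  4x1 + 733x2 + 3x3 + 22x4 + 2x5 ≥ 402   (silicon)
  x1, x2, x3, x4, x5 ≥ 0.
The cheapest feasible vertex uses only return scrap, ferrosilicon, cast iron scrap; scrap grade B, scrap grade A are not used. The carbon, nickel, silicon requirements are met with equality.
Optimal quantities: return scrap = 0.4 kg, ferrosilicon = 0.5265 kg, cast iron scrap = 0.6577 kg.
Total cost: 0.2·0.4 + 1.59·0.5265 + 0.3·0.6577 = 1.1144.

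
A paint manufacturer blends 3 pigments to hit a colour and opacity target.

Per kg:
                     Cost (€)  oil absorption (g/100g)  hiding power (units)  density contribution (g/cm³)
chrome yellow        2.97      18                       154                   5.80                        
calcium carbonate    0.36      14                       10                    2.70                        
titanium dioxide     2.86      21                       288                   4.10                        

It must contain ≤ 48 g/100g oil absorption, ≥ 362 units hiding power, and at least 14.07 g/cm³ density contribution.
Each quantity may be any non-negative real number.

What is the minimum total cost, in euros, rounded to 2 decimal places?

Treat it as an LP. Let x1 = kg of chrome yellow, x2 = kg of calcium carbonate, x3 = kg of titanium dioxide.
min 2.97x1 + 0.36x2 + 2.86x3 s.t.:
  18x1 + 14x2 + 21x3 ≤ 48   (oil absorption)
  154x1 + 10x2 + 288x3 ≥ 362   (hiding power)
  5.8x1 + 2.7x2 + 4.1x3 ≥ 14.07   (density contribution)
  x1, x2, x3 ≥ 0.
All 3 inputs are positive at the optimum. The oil absorption, hiding power, density contribution requirements are met with equality.
That vertex is x1 = 2.064, x2 = 0.5749, x3 = 0.1333.
Hence cost = 2.97·2.064 + 0.36·0.5749 + 2.86·0.1333 = €6.7183.

€6.72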